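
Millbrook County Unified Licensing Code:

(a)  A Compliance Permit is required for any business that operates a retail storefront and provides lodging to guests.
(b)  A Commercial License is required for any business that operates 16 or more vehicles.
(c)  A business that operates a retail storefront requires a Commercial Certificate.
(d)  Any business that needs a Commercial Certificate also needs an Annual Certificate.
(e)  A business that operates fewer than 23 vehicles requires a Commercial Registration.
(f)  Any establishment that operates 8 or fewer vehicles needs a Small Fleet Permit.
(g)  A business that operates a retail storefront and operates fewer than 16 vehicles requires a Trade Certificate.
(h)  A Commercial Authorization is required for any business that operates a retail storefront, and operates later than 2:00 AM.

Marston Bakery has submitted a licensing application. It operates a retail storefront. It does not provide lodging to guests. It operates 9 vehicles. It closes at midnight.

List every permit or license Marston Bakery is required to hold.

(a) operates a retail storefront; does not provide lodging to guests → Compliance Permit not required.
(b) vehicles 9 < 16 → Commercial License not required.
(c) operates a retail storefront → Commercial Certificate required.
(d) Commercial Certificate is required → Annual Certificate also required.
(e) vehicles 9 < 23 → Commercial Registration required.
(f) vehicles 9 > 8 → Small Fleet Permit not required.
(g) operates a retail storefront; vehicles 9 < 16 → Trade Certificate required.
(h) operates a retail storefront; closes midnight, at/before 2:00 AM → Commercial Authorization not required.

Annual Certificate, Commercial Certificate, Commercial Registration, Trade Certificate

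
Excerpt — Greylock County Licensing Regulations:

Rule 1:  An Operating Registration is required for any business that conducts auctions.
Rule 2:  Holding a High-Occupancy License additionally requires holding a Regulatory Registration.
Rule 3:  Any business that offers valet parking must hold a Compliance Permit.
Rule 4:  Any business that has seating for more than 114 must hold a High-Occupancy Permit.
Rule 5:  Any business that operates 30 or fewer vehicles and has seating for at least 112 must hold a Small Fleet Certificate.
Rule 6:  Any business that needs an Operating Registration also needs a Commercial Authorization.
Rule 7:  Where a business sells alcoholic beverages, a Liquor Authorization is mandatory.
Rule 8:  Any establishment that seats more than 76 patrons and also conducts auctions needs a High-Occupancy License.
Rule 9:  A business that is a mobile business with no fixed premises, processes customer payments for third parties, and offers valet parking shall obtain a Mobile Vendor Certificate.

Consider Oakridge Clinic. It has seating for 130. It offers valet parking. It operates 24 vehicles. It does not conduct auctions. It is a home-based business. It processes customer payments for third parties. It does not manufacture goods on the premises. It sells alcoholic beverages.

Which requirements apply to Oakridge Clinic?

Compliance Permit, High-Occupancy Permit, Liquor Authorization, Small Fleet Certificate

Rule 1: does not conduct auctions → Operating Registration not required.
Rule 2: High-Occupancy License is not required → no effect.
Rule 3: offers valet parking → Compliance Permit required.
Rule 4: seating 130 > 114 → High-Occupancy Permit required.
Rule 5: vehicles 24 ≤ 30; seating 130 ≥ 112 → Small Fleet Certificate required.
Rule 6: Operating Registration is not required → no effect.
Rule 7: sells alcoholic beverages → Liquor Authorization required.
Rule 8: seating 130 > 76; does not conduct auctions → High-Occupancy License not required.
Rule 9: is a home-based business (not: is a mobile business with no fixed premises); processes customer payments for third parties; offers valet parking → Mobile Vendor Certificate not required.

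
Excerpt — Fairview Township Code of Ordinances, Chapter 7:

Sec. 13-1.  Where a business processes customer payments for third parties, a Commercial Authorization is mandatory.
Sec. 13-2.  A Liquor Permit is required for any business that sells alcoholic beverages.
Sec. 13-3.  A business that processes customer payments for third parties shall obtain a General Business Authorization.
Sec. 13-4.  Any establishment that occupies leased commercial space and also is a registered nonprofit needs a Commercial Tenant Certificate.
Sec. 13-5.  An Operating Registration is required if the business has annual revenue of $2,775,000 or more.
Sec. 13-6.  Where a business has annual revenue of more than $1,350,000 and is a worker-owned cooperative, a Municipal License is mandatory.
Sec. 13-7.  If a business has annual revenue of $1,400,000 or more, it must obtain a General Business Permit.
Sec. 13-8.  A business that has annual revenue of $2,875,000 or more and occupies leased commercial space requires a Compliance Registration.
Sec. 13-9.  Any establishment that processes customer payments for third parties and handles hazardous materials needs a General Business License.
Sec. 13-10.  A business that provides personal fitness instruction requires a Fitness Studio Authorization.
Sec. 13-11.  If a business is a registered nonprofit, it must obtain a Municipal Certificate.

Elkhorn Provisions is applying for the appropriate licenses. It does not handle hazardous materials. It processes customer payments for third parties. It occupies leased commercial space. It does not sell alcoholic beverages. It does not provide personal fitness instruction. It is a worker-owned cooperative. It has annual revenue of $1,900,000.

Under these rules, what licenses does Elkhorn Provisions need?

Commercial Authorization, General Business Authorization, General Business Permit, Municipal License

Sec. 13-1. processes customer payments for third parties → Commercial Authorization required.
Sec. 13-2. does not sell alcoholic beverages → Liquor Permit not required.
Sec. 13-3. processes customer payments for third parties → General Business Authorization required.
Sec. 13-4. occupies leased commercial space; is a worker-owned cooperative (not: is a registered nonprofit) → Commercial Tenant Certificate not required.
Sec. 13-5. revenue $1,900,000 < $2,775,000 → Operating Registration not required.
Sec. 13-6. revenue $1,900,000 > $1,350,000; is a worker-owned cooperative → Municipal License required.
Sec. 13-7. revenue $1,900,000 ≥ $1,400,000 → General Business Permit required.
Sec. 13-8. revenue $1,900,000 < $2,875,000; occupies leased commercial space → Compliance Registration not required.
Sec. 13-9. processes customer payments for third parties; does not handle hazardous materials → General Business License not required.
Sec. 13-10. does not provide personal fitness instruction → Fitness Studio Authorization not required.
Sec. 13-11. is a worker-owned cooperative (not: is a registered nonprofit) → Municipal Certificate not required.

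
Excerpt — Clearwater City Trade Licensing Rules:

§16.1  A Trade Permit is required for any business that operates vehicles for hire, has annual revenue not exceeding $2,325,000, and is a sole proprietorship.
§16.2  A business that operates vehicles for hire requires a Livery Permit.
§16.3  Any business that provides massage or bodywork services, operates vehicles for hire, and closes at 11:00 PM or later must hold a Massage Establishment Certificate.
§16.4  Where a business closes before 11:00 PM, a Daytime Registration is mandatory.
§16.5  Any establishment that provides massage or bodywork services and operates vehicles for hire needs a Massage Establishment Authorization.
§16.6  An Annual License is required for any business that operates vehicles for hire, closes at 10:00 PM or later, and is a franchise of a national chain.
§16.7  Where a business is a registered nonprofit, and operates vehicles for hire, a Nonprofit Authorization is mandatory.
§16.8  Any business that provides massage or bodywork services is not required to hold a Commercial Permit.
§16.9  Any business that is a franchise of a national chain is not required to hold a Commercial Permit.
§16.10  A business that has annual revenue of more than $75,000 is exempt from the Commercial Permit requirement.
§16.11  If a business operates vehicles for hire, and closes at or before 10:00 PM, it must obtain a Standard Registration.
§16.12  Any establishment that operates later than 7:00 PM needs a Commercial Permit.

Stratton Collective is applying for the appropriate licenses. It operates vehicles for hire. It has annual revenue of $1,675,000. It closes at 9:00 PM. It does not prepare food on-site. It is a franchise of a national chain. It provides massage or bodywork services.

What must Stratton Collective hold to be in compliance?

Daytime Registration, Livery Permit, Massage Establishment Authorization, Standard Registration

§16.1 operates vehicles for hire; revenue $1,675,000 ≤ $2,325,000; is a franchise of a national chain (not: is a sole proprietorship) → Trade Permit not required.
§16.2 operates vehicles for hire → Livery Permit required.
§16.3 provides massage or bodywork services; operates vehicles for hire; closes 9:00 PM, at/before 11:00 PM → Massage Establishment Certificate not required.
§16.4 closes 9:00 PM, at/before 11:00 PM → Daytime Registration required.
§16.5 provides massage or bodywork services; operates vehicles for hire → Massage Establishment Authorization required.
§16.6 operates vehicles for hire; closes 9:00 PM, at/before 10:00 PM; is a franchise of a national chain → Annual License not required.
§16.7 is a franchise of a national chain (not: is a registered nonprofit); operates vehicles for hire → Nonprofit Authorization not required.
§16.8 provides massage or bodywork services → exempt from Commercial Permit.
§16.9 is a franchise of a national chain → exempt from Commercial Permit.
§16.10 revenue $1,675,000 > $75,000 → exempt from Commercial Permit.
§16.11 operates vehicles for hire; closes 9:00 PM, at/before 10:00 PM → Standard Registration required.
§16.12 closes 9:00 PM, after 7:00 PM → Commercial Permit required.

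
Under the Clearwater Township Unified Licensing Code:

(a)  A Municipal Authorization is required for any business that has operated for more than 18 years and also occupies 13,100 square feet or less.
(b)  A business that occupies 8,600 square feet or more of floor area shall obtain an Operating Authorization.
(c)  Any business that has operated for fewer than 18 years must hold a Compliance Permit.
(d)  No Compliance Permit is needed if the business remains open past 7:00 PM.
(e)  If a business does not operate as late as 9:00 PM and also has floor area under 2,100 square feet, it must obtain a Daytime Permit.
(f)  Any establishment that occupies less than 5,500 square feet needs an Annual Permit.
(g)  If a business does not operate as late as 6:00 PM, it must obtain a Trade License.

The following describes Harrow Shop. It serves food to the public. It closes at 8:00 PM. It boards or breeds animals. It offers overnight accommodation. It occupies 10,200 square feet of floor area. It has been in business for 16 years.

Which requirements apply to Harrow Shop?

(a) years in business 16 ≤ 18; floor area 10,200 square feet ≤ 13,100 square feet → Municipal Authorization not required.
(b) floor area 10,200 square feet ≥ 8,600 square feet → Operating Authorization required.
(c) years in business 16 < 18 → Compliance Permit required.
(d) closes 8:00 PM, after 7:00 PM → exempt from Compliance Permit.
(e) closes 8:00 PM, at/before 9:00 PM; floor area 10,200 square feet ≥ 2,100 square feet → Daytime Permit not required.
(f) floor area 10,200 square feet ≥ 5,500 square feet → Annual Permit not required.
(g) closes 8:00 PM, after 6:00 PM → Trade License not required.

Operating Authorization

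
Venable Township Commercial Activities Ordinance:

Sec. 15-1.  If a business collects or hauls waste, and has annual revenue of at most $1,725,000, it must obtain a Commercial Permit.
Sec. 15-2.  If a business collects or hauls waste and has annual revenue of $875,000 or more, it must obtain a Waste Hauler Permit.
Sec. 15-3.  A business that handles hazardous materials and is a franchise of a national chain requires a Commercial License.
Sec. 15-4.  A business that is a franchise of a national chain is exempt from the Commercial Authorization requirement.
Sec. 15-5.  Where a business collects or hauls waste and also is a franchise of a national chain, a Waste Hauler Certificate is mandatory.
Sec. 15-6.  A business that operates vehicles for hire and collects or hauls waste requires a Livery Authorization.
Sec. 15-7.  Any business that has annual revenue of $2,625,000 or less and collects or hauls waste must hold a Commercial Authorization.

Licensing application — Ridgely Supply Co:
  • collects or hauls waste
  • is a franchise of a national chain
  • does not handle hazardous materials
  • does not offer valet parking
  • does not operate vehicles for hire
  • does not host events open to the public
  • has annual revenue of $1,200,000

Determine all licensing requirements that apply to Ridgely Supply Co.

Sec. 15-1. collects or hauls waste; revenue $1,200,000 ≤ $1,725,000 → Commercial Permit required.
Sec. 15-2. collects or hauls waste; revenue $1,200,000 ≥ $875,000 → Waste Hauler Permit required.
Sec. 15-3. does not handle hazardous materials; is a franchise of a national chain → Commercial License not required.
Sec. 15-4. is a franchise of a national chain → exempt from Commercial Authorization.
Sec. 15-5. collects or hauls waste; is a franchise of a national chain → Waste Hauler Certificate required.
Sec. 15-6. does not operate vehicles for hire; collects or hauls waste → Livery Authorization not required.
Sec. 15-7. revenue $1,200,000 ≤ $2,625,000; collects or hauls waste → Commercial Authorization required.

Commercial Permit, Waste Hauler Certificate, Waste Hauler Permit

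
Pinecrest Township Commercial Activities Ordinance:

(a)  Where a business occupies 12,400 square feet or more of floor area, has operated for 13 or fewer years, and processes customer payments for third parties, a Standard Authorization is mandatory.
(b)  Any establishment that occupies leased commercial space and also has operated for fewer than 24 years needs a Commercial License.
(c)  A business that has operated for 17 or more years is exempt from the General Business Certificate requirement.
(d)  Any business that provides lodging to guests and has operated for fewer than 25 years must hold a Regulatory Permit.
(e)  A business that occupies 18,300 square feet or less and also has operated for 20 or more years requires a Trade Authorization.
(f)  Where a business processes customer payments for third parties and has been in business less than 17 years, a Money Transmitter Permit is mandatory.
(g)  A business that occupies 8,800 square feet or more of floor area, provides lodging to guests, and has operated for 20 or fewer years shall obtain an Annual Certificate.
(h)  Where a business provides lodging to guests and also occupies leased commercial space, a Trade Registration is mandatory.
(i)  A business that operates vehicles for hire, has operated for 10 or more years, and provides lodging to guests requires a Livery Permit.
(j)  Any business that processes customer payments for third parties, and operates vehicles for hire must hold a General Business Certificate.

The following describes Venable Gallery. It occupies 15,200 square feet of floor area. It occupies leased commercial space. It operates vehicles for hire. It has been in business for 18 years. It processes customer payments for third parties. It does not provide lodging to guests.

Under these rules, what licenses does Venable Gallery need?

Commercial License

(a) floor area 15,200 square feet ≥ 12,400 square feet; years in business 18 > 13; processes customer payments for third parties → Standard Authorization not required.
(b) occupies leased commercial space; years in business 18 < 24 → Commercial License required.
(c) years in business 18 ≥ 17 → exempt from General Business Certificate.
(d) does not provide lodging to guests; years in business 18 < 25 → Regulatory Permit not required.
(e) floor area 15,200 square feet ≤ 18,300 square feet; years in business 18 < 20 → Trade Authorization not required.
(f) processes customer payments for third parties; years in business 18 ≥ 17 → Money Transmitter Permit not required.
(g) floor area 15,200 square feet ≥ 8,800 square feet; does not provide lodging to guests; years in business 18 ≤ 20 → Annual Certificate not required.
(h) does not provide lodging to guests; occupies leased commercial space → Trade Registration not required.
(i) operates vehicles for hire; years in business 18 ≥ 10; does not provide lodging to guests → Livery Permit not required.
(j) processes customer payments for third parties; operates vehicles for hire → General Business Certificate required.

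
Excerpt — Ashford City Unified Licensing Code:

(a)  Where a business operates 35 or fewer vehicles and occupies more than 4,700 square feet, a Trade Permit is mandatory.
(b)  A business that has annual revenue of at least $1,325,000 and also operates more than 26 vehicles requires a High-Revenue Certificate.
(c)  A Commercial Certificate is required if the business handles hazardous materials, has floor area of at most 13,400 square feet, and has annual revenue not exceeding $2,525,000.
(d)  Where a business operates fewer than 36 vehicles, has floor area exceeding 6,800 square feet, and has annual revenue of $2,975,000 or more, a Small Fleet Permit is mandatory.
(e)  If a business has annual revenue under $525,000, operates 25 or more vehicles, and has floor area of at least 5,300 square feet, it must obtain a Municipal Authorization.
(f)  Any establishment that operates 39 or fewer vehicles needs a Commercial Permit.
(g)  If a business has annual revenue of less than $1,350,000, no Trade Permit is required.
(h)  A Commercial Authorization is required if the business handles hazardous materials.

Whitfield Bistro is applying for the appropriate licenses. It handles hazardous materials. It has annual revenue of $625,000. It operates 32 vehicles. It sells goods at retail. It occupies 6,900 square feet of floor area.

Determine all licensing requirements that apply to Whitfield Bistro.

(a) vehicles 32 ≤ 35; floor area 6,900 square feet > 4,700 square feet → Trade Permit required.
(b) revenue $625,000 < $1,325,000; vehicles 32 > 26 → High-Revenue Certificate not required.
(c) handles hazardous materials; floor area 6,900 square feet ≤ 13,400 square feet; revenue $625,000 ≤ $2,525,000 → Commercial Certificate required.
(d) vehicles 32 < 36; floor area 6,900 square feet > 6,800 square feet; revenue $625,000 < $2,975,000 → Small Fleet Permit not required.
(e) revenue $625,000 ≥ $525,000; vehicles 32 ≥ 25; floor area 6,900 square feet ≥ 5,300 square feet → Municipal Authorization not required.
(f) vehicles 32 ≤ 39 → Commercial Permit required.
(g) revenue $625,000 < $1,350,000 → exempt from Trade Permit.
(h) handles hazardous materials → Commercial Authorization required.

Commercial Authorization, Commercial Certificate, Commercial Permit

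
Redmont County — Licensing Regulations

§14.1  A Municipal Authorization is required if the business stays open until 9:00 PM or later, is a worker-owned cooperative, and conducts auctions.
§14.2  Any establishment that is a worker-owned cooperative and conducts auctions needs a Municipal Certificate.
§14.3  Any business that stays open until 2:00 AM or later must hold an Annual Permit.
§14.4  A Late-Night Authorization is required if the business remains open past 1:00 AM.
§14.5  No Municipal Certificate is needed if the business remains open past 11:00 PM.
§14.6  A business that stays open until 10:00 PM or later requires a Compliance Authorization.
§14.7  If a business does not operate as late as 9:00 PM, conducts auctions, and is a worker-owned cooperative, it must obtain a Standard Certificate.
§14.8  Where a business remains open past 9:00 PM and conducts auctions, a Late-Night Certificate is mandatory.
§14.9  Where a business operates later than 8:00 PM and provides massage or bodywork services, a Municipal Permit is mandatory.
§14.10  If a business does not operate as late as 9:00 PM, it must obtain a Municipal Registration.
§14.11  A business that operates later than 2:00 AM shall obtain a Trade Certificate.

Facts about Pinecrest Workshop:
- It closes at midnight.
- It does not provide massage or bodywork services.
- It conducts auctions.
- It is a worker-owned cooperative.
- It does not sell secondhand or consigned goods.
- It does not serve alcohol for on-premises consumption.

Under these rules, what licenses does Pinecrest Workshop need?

Compliance Authorization, Late-Night Certificate, Municipal Authorization

§14.1 closes midnight, after 9:00 PM; is a worker-owned cooperative; conducts auctions → Municipal Authorization required.
§14.2 is a worker-owned cooperative; conducts auctions → Municipal Certificate required.
§14.3 closes midnight, at/before 2:00 AM → Annual Permit not required.
§14.4 closes midnight, at/before 1:00 AM → Late-Night Authorization not required.
§14.5 closes midnight, after 11:00 PM → exempt from Municipal Certificate.
§14.6 closes midnight, after 10:00 PM → Compliance Authorization required.
§14.7 closes midnight, after 9:00 PM; conducts auctions; is a worker-owned cooperative → Standard Certificate not required.
§14.8 closes midnight, after 9:00 PM; conducts auctions → Late-Night Certificate required.
§14.9 closes midnight, after 8:00 PM; does not provide massage or bodywork services → Municipal Permit not required.
§14.10 closes midnight, after 9:00 PM → Municipal Registration not required.
§14.11 closes midnight, at/before 2:00 AM → Trade Certificate not required.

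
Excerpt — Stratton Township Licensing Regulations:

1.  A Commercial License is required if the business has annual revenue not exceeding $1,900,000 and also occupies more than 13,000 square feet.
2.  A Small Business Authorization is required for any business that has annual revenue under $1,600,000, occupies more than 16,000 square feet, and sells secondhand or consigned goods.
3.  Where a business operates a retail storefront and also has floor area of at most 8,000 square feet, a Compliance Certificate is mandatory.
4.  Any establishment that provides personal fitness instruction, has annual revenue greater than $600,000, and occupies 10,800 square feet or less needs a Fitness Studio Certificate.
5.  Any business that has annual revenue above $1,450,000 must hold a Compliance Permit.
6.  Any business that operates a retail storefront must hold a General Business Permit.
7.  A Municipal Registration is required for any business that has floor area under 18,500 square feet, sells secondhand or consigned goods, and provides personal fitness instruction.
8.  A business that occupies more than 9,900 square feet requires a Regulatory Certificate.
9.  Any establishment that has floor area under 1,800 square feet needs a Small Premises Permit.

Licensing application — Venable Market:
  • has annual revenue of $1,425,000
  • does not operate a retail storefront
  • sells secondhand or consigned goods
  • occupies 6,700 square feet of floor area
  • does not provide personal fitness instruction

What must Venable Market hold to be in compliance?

None

1. revenue $1,425,000 ≤ $1,900,000; floor area 6,700 square feet ≤ 13,000 square feet → Commercial License not required.
2. revenue $1,425,000 < $1,600,000; floor area 6,700 square feet ≤ 16,000 square feet; sells secondhand or consigned goods → Small Business Authorization not required.
3. does not operate a retail storefront; floor area 6,700 square feet ≤ 8,000 square feet → Compliance Certificate not required.
4. does not provide personal fitness instruction; revenue $1,425,000 > $600,000; floor area 6,700 square feet ≤ 10,800 square feet → Fitness Studio Certificate not required.
5. revenue $1,425,000 ≤ $1,450,000 → Compliance Permit not required.
6. does not operate a retail storefront → General Business Permit not required.
7. floor area 6,700 square feet < 18,500 square feet; sells secondhand or consigned goods; does not provide personal fitness instruction → Municipal Registration not required.
8. floor area 6,700 square feet ≤ 9,900 square feet → Regulatory Certificate not required.
9. floor area 6,700 square feet ≥ 1,800 square feet → Small Premises Permit not required.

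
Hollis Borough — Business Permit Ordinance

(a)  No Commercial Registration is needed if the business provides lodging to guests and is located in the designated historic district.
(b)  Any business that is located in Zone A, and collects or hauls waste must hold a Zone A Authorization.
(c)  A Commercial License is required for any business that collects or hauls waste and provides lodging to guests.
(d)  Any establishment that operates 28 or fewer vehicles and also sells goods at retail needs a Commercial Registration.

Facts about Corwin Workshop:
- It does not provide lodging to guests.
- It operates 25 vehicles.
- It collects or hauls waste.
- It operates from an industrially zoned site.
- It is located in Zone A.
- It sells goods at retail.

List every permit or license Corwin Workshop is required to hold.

Commercial Registration, Zone A Authorization

(a) does not provide lodging to guests; is located in Zone A (not: is located in the designated historic district) → Commercial Registration exemption does not apply.
(b) is located in Zone A; collects or hauls waste → Zone A Authorization required.
(c) collects or hauls waste; does not provide lodging to guests → Commercial License not required.
(d) vehicles 25 ≤ 28; sells goods at retail → Commercial Registration required.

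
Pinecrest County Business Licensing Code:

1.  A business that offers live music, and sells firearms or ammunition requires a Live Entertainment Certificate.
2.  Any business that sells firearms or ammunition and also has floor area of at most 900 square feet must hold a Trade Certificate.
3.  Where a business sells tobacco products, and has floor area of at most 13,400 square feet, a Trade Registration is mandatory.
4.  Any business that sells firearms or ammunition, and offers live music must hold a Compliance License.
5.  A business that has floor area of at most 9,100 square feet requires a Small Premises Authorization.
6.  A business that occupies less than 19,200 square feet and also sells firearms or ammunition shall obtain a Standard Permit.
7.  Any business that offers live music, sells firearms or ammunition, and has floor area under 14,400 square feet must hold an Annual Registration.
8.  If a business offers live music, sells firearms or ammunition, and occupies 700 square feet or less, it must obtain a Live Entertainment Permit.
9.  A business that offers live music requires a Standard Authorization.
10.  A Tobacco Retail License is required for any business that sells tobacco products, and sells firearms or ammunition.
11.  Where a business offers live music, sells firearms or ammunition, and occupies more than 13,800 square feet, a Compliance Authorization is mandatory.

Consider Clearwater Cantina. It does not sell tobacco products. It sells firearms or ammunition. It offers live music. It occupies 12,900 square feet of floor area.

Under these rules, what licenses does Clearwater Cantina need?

Annual Registration, Compliance License, Live Entertainment Certificate, Standard Authorization, Standard Permit

1. offers live music; sells firearms or ammunition → Live Entertainment Certificate required.
2. sells firearms or ammunition; floor area 12,900 square feet > 900 square feet → Trade Certificate not required.
3. does not sell tobacco products; floor area 12,900 square feet ≤ 13,400 square feet → Trade Registration not required.
4. sells firearms or ammunition; offers live music → Compliance License required.
5. floor area 12,900 square feet > 9,100 square feet → Small Premises Authorization not required.
6. floor area 12,900 square feet < 19,200 square feet; sells firearms or ammunition → Standard Permit required.
7. offers live music; sells firearms or ammunition; floor area 12,900 square feet < 14,400 square feet → Annual Registration required.
8. offers live music; sells firearms or ammunition; floor area 12,900 square feet > 700 square feet → Live Entertainment Permit not required.
9. offers live music → Standard Authorization required.
10. does not sell tobacco products; sells firearms or ammunition → Tobacco Retail License not required.
11. offers live music; sells firearms or ammunition; floor area 12,900 square feet ≤ 13,800 square feet → Compliance Authorization not required.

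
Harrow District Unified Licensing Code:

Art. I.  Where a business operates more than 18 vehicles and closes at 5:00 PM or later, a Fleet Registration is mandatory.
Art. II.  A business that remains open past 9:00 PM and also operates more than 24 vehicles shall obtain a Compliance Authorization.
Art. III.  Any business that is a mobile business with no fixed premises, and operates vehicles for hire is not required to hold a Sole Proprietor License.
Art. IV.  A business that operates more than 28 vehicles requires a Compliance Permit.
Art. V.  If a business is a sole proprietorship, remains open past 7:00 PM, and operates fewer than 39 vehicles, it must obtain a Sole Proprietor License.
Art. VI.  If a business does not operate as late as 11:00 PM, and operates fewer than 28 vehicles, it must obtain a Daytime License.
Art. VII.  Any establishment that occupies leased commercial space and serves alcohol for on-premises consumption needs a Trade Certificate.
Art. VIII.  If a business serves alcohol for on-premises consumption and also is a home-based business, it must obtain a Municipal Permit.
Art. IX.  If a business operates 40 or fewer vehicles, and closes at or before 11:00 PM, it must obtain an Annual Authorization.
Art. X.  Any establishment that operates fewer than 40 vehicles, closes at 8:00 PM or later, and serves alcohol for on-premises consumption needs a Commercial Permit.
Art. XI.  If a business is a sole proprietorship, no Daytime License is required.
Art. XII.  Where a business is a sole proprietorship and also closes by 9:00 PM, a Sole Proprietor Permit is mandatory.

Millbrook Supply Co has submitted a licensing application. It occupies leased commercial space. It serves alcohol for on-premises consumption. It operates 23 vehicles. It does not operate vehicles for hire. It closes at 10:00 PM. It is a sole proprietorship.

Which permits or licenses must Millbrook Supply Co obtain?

Annual Authorization, Commercial Permit, Fleet Registration, Sole Proprietor License, Trade Certificate

Art. I. vehicles 23 > 18; closes 10:00 PM, after 5:00 PM → Fleet Registration required.
Art. II. closes 10:00 PM, after 9:00 PM; vehicles 23 ≤ 24 → Compliance Authorization not required.
Art. III. occupies leased commercial space (not: is a mobile business with no fixed premises); does not operate vehicles for hire → Sole Proprietor License exemption does not apply.
Art. IV. vehicles 23 ≤ 28 → Compliance Permit not required.
Art. V. is a sole proprietorship; closes 10:00 PM, after 7:00 PM; vehicles 23 < 39 → Sole Proprietor License required.
Art. VI. closes 10:00 PM, at/before 11:00 PM; vehicles 23 < 28 → Daytime License required.
Art. VII. occupies leased commercial space; serves alcohol for on-premises consumption → Trade Certificate required.
Art. VIII. serves alcohol for on-premises consumption; occupies leased commercial space (not: is a home-based business) → Municipal Permit not required.
Art. IX. vehicles 23 ≤ 40; closes 10:00 PM, at/before 11:00 PM → Annual Authorization required.
Art. X. vehicles 23 < 40; closes 10:00 PM, after 8:00 PM; serves alcohol for on-premises consumption → Commercial Permit required.
Art. XI. is a sole proprietorship → exempt from Daytime License.
Art. XII. is a sole proprietorship; closes 10:00 PM, after 9:00 PM → Sole Proprietor Permit not required.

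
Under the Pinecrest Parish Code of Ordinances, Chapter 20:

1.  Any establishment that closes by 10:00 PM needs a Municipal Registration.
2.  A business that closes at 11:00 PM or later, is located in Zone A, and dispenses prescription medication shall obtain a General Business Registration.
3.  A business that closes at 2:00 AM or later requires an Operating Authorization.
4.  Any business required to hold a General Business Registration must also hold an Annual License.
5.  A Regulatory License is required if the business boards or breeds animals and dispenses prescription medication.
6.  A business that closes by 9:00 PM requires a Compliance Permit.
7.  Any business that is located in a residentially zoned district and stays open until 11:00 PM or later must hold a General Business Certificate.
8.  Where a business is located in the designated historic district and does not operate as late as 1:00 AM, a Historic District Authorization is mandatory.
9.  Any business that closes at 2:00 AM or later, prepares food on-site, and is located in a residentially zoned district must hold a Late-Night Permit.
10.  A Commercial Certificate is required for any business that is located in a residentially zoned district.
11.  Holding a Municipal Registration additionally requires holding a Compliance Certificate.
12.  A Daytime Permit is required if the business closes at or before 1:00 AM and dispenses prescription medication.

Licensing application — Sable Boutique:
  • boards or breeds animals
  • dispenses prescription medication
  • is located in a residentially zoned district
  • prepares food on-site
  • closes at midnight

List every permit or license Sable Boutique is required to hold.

1. closes midnight, after 10:00 PM → Municipal Registration not required.
2. closes midnight, after 11:00 PM; is located in a residentially zoned district (not: is located in Zone A); dispenses prescription medication → General Business Registration not required.
3. closes midnight, at/before 2:00 AM → Operating Authorization not required.
4. General Business Registration is not required → no effect.
5. boards or breeds animals; dispenses prescription medication → Regulatory License required.
6. closes midnight, after 9:00 PM → Compliance Permit not required.
7. is located in a residentially zoned district; closes midnight, after 11:00 PM → General Business Certificate required.
8. is located in a residentially zoned district (not: is located in the designated historic district); closes midnight, at/before 1:00 AM → Historic District Authorization not required.
9. closes midnight, at/before 2:00 AM; prepares food on-site; is located in a residentially zoned district → Late-Night Permit not required.
10. is located in a residentially zoned district → Commercial Certificate required.
11. Municipal Registration is not required → no effect.
12. closes midnight, at/before 1:00 AM; dispenses prescription medication → Daytime Permit required.

Commercial Certificate, Daytime Permit, General Business Certificate, Regulatory License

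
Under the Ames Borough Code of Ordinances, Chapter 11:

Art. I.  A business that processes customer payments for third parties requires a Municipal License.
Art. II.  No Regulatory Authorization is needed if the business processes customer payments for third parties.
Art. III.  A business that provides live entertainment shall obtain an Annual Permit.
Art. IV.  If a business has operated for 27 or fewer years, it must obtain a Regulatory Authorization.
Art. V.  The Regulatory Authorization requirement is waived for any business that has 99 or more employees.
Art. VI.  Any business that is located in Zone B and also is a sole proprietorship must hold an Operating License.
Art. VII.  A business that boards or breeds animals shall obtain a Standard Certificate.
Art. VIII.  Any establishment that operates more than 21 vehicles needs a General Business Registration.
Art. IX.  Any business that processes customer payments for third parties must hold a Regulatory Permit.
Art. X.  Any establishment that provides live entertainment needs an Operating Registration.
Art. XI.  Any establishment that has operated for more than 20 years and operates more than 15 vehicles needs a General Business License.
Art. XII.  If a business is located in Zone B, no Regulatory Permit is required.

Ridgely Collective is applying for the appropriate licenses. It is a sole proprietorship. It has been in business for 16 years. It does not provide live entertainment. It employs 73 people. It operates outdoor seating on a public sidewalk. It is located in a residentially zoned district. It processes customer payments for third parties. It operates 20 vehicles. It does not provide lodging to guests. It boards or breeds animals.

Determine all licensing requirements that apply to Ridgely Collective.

Municipal License, Regulatory Permit, Standard Certificate

Art. I. processes customer payments for third parties → Municipal License required.
Art. II. processes customer payments for third parties → exempt from Regulatory Authorization.
Art. III. does not provide live entertainment → Annual Permit not required.
Art. IV. years in business 16 ≤ 27 → Regulatory Authorization required.
Art. V. employees 73 < 99 → Regulatory Authorization exemption does not apply.
Art. VI. is located in a residentially zoned district (not: is located in Zone B); is a sole proprietorship → Operating License not required.
Art. VII. boards or breeds animals → Standard Certificate required.
Art. VIII. vehicles 20 ≤ 21 → General Business Registration not required.
Art. IX. processes customer payments for third parties → Regulatory Permit required.
Art. X. does not provide live entertainment → Operating Registration not required.
Art. XI. years in business 16 ≤ 20; vehicles 20 > 15 → General Business License not required.
Art. XII. is located in a residentially zoned district (not: is located in Zone B) → Regulatory Permit exemption does not apply.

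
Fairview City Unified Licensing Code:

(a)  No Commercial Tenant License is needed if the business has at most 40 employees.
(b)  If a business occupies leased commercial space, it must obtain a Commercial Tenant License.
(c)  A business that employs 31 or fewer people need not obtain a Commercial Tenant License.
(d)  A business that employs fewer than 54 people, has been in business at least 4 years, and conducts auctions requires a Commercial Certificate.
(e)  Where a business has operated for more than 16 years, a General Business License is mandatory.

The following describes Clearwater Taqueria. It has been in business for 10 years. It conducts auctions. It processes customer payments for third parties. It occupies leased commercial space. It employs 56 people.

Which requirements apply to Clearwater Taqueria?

Commercial Tenant License

(a) employees 56 > 40 → Commercial Tenant License exemption does not apply.
(b) occupies leased commercial space → Commercial Tenant License required.
(c) employees 56 > 31 → Commercial Tenant License exemption does not apply.
(d) employees 56 ≥ 54; years in business 10 ≥ 4; conducts auctions → Commercial Certificate not required.
(e) years in business 10 ≤ 16 → General Business License not required.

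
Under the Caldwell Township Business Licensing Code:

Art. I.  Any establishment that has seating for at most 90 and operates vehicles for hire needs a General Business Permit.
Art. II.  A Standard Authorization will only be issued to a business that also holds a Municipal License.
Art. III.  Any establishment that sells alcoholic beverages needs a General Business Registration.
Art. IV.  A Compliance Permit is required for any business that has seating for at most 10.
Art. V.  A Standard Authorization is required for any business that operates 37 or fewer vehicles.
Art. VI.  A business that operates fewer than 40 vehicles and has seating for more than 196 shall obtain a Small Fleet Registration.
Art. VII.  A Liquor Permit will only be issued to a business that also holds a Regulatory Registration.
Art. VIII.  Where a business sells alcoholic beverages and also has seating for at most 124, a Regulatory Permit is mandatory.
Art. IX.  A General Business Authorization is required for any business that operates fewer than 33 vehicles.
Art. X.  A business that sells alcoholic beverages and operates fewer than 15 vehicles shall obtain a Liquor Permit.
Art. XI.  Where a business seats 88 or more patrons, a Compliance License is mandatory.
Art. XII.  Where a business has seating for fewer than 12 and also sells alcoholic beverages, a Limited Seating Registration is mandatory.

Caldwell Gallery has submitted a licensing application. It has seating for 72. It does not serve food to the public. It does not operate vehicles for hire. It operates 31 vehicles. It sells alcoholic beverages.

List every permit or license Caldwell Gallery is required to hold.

Art. I. seating 72 ≤ 90; does not operate vehicles for hire → General Business Permit not required.
Art. II. Standard Authorization is required → Municipal License also required.
Art. III. sells alcoholic beverages → General Business Registration required.
Art. IV. seating 72 > 10 → Compliance Permit not required.
Art. V. vehicles 31 ≤ 37 → Standard Authorization required.
Art. VI. vehicles 31 < 40; seating 72 ≤ 196 → Small Fleet Registration not required.
Art. VII. Liquor Permit is not required → no effect.
Art. VIII. sells alcoholic beverages; seating 72 ≤ 124 → Regulatory Permit required.
Art. IX. vehicles 31 < 33 → General Business Authorization required.
Art. X. sells alcoholic beverages; vehicles 31 ≥ 15 → Liquor Permit not required.
Art. XI. seating 72 < 88 → Compliance License not required.
Art. XII. seating 72 ≥ 12; sells alcoholic beverages → Limited Seating Registration not required.

General Business Authorization, General Business Registration, Municipal License, Regulatory Permit, Standard Authorization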